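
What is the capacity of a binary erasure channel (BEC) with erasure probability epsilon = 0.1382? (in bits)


C = 1 - epsilon = 1 - 0.1382 = 0.8618

0.8618 bits


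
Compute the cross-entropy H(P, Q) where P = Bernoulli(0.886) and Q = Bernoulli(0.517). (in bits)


H(P,Q) = -p*log2(q) - (1-p)*log2(1-q). -0.886*log2(0.517) = 0.843263; -0.114*log2(0.483) = 0.119689. H(P,Q) = 0.843263 + 0.119689 = 0.963

0.963 bits


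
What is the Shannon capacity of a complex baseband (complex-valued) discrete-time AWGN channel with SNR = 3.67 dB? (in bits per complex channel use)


SNR_linear = 10^(3.67/10) = 2.3281; C = log2(1 + SNR_linear) = log2(1 + 2.3281) = 1.7347

1.7347 bits/channel use


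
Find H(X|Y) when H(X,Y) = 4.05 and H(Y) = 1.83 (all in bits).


H(X|Y) = H(X,Y) - H(Y) = 4.05 - 1.83 = 2.22

2.22 bits


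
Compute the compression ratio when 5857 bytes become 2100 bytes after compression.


Ratio = original / compressed = 5857 / 2100 = 2.789

2.789


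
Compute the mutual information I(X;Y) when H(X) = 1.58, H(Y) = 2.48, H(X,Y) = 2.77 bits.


I(X;Y) = H(X) + H(Y) - H(X,Y) = 1.58 + 2.48 - 2.77 = 1.29

1.29 bits


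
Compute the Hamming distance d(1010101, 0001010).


Count differing positions: ^ . ^ ^ ^ ^ ^ = 6 differences

6


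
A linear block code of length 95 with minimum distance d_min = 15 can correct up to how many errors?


Correction capability = floor((d-1)/2) = floor((15-1)/2) = 7

7 errors


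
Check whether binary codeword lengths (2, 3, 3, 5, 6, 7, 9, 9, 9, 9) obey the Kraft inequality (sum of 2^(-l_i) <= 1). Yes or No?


Kraft sum = sum(2^(-l_i)) = 0.5625, need <= 1. Result: satisfied (a binary prefix-free code with these lengths exists)

Yes


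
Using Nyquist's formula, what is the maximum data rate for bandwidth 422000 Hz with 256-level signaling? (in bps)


Rate = 2 * B * log2(M) = 2 * 422000 * 8.0 = 6752000.0

6752000.0 bps


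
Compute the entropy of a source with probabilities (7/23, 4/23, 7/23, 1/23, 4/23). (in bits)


H = -sum(p_i * log2(p_i)). Terms: -(7/23)*log2(7/23) = 0.522324; -(4/23)*log2(4/23) = 0.438880; -(7/23)*log2(7/23) = 0.522324; -(1/23)*log2(1/23) = 0.196677; -(4/23)*log2(4/23) = 0.438880. H = 0.522324 + 0.438880 + 0.522324 + 0.196677 + 0.438880 = 2.1191

2.1191 bits


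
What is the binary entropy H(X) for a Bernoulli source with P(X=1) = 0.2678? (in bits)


H = -p*log2(p) - (1-p)*log2(1-p). -0.2678*log2(0.2678) = 0.509027; -0.7322*log2(0.7322) = 0.329263. H = 0.509027 + 0.329263 = 0.8383

0.8383 bits


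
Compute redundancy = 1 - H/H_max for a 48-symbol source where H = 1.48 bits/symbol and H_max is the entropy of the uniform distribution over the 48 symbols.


H_max = log2(K) = log2(48) = 5.585 bits/symbol. Redundancy = 1 - H/H_max = 1 - 1.48/5.585 = 1 - 0.265 = 0.735

0.735


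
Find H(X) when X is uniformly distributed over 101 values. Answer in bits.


H = log2(n) = log2(101) = 6.6582

6.6582 bits


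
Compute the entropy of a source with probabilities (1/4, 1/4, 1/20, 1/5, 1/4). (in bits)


H = -sum(p_i * log2(p_i)). Terms: -(1/4)*log2(1/4) = 0.500000; -(1/4)*log2(1/4) = 0.500000; -(1/20)*log2(1/20) = 0.216096; -(1/5)*log2(1/5) = 0.464386; -(1/4)*log2(1/4) = 0.500000. H = 0.500000 + 0.500000 + 0.216096 + 0.464386 + 0.500000 = 2.1805

2.1805 bits


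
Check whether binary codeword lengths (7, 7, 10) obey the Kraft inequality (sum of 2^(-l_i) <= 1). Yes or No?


Kraft sum = sum(2^(-l_i)) = 0.0166, need <= 1. Result: satisfied (a binary prefix-free code with these lengths exists)

Yes


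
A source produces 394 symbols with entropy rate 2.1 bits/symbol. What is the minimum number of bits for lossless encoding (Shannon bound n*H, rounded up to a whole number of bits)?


Minimum bits >= n * H = 394 * 2.1 = 827.4, rounded up to a whole number of bits = 828

828 bits


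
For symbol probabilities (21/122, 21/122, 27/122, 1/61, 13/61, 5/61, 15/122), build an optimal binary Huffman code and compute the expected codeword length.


Huffman construction (repeatedly merge the two least-probable nodes; each merge adds 1 bit to every symbol beneath it): 1/61 + 5/61 = 6/61; 6/61 + 15/122 = 27/122; 21/122 + 21/122 = 21/61; 13/61 + 27/122 = 53/122; 27/122 + 21/61 = 69/122; 53/122 + 69/122 = 1. Resulting codeword lengths (in the order the probabilities were given): (3, 3, 2, 4, 2, 4, 3). L_avg = sum(p_i * l_i) = 21/122*3 + 21/122*3 + 27/122*2 + 1/61*4 + 13/61*2 + 5/61*4 + 15/122*3 = 325/122 = 2.6639

2.6639 bits


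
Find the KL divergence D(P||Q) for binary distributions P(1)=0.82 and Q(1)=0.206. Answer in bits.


KL = p*log2(p/q) + (1-p)*log2((1-p)/(1-q)) = 0.82*log2(0.82/0.206) + 0.18*log2(0.18/0.794) = 1.2488

1.2488 bits


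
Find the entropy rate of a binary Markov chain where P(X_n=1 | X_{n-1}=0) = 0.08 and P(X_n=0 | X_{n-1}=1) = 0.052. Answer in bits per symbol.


Stationary distribution: pi_0 = p10/(p01+p10) = 0.3939, pi_1 = 0.6061. Entropy rate H' = pi_0*H(p01) + pi_1*H(p10) = 0.3939*0.4022 + 0.6061*0.2948 = 0.3371

0.3371 bits/symbol


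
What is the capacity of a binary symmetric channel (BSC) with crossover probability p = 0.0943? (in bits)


H(p) = -p*log2(p) - (1-p)*log2(1-p) = -0.0943*log2(0.0943) - 0.9057*log2(0.9057) = 0.321242 + 0.129420 = 0.4507. C = 1 - H(p) = 1 - 0.4507 = 0.5493

0.5493 bits


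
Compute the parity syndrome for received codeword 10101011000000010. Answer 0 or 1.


Syndrome = XOR of all bits = 1 XOR 0 XOR 1 XOR 0 XOR 1 XOR 0 XOR 1 XOR 1 XOR 0 XOR 0 XOR 0 XOR 0 XOR 0 XOR 0 XOR 0 XOR 1 XOR 0 = 0

0


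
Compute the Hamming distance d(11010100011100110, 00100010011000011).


Count differing positions: ^ ^ ^ ^ . ^ ^ . . . . ^ . . ^ . ^ = 9 differences

9


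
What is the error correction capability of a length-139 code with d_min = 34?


Correction capability = floor((d-1)/2) = floor((34-1)/2) = 16

16 errors


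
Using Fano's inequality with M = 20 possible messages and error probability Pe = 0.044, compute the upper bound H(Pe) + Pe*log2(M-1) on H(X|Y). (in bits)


H(Pe) = -Pe*log2(Pe) - (1-Pe)*log2(1-Pe) = -0.044*log2(0.044) - 0.956*log2(0.956) = 0.198280 + 0.062061 = 0.2603. Pe*log2(M-1) = 0.044*log2(19) = 0.186909. Bound = H(Pe) + Pe*log2(M-1) = 0.198280 + 0.062061 + 0.186909 = 0.4472

0.4472 bits


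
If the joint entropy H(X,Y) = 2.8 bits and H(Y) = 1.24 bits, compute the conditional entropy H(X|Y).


H(X|Y) = H(X,Y) - H(Y) = 2.8 - 1.24 = 1.56

1.56 bits


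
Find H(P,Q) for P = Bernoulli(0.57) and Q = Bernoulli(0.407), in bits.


H(P,Q) = -p*log2(q) - (1-p)*log2(1-q). -0.57*log2(0.407) = 0.739233; -0.43*log2(0.593) = 0.324175. H(P,Q) = 0.739233 + 0.324175 = 1.0634

1.0634 bits


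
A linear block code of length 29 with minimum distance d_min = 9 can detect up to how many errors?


Detection capability = d_min - 1 = 9 - 1 = 8

8 errors


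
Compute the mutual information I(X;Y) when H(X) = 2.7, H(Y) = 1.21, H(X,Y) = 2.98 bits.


I(X;Y) = H(X) + H(Y) - H(X,Y) = 2.7 + 1.21 - 2.98 = 0.93

0.93 bits


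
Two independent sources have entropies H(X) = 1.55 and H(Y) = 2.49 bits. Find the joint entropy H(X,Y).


For independent variables, H(X,Y) = H(X) + H(Y) = 1.55 + 2.49 = 4.04

4.04 bits


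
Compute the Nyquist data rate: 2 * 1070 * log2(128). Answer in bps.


Rate = 2 * B * log2(M) = 2 * 1070 * 7.0 = 14980.0

14980.0 bps


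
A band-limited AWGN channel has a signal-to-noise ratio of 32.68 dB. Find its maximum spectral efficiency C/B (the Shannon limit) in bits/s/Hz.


SNR_linear = 10^(32.68/10) = 1853.5316; C/B = log2(1 + SNR_linear) = log2(1 + 1853.5316) = 10.8568

10.8568 bits/s/Hz


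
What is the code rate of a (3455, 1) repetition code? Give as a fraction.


Rate = k/n = 1/3455

1/3455


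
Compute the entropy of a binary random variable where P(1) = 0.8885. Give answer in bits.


H = -p*log2(p) - (1-p)*log2(1-p). -0.8885*log2(0.8885) = 0.151539; -0.1115*log2(0.1115) = 0.352885. H = 0.151539 + 0.352885 = 0.5044

0.5044 bits


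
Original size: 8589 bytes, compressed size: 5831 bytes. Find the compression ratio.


Ratio = original / compressed = 8589 / 5831 = 1.473

1.473


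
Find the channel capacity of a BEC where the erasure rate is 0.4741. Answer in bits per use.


C = 1 - epsilon = 1 - 0.4741 = 0.5259

0.5259 bits


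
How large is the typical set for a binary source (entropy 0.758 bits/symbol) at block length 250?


log2|A_typical| = nH = 250 * 0.758 = 189.5, so |A_typical| ~ 2^189.5 = 1.110e+57

1.110e+57


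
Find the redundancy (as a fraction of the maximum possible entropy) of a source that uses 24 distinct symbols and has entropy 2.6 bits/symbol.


H_max = log2(K) = log2(24) = 4.585 bits/symbol. Redundancy = 1 - H/H_max = 1 - 2.6/4.585 = 1 - 0.5671 = 0.4329

0.4329


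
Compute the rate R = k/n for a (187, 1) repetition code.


Rate = k/n = 1/187

1/187


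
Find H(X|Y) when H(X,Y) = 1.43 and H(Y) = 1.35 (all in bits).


H(X|Y) = H(X,Y) - H(Y) = 1.43 - 1.35 = 0.08

0.08 bits


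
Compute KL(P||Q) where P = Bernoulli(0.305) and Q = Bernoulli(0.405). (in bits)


KL = p*log2(p/q) + (1-p)*log2((1-p)/(1-q)) = 0.305*log2(0.305/0.405) + 0.695*log2(0.695/0.595) = 0.031

0.031 bits


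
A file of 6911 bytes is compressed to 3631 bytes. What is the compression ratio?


Ratio = original / compressed = 6911 / 3631 = 1.9033

1.9033


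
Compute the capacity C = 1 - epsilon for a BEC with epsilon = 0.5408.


C = 1 - epsilon = 1 - 0.5408 = 0.4592

0.4592 bits


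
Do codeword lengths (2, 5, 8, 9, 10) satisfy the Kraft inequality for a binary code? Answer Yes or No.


Kraft sum = sum(2^(-l_i)) = 0.2881, need <= 1. Result: satisfied (a binary prefix-free code with these lengths exists)

Yes


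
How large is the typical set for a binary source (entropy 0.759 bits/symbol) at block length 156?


log2|A_typical| = nH = 156 * 0.759 = 118.404, so |A_typical| ~ 2^118.404 = 4.397e+35

4.397e+35


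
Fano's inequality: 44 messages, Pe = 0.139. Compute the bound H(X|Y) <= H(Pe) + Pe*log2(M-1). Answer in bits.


H(Pe) = -Pe*log2(Pe) - (1-Pe)*log2(1-Pe) = -0.139*log2(0.139) - 0.861*log2(0.861) = 0.395711 + 0.185903 = 0.5816. Pe*log2(M-1) = 0.139*log2(43) = 0.754251. Bound = H(Pe) + Pe*log2(M-1) = 0.395711 + 0.185903 + 0.754251 = 1.3359

1.3359 bits


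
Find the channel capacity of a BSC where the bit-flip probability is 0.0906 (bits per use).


H(p) = -p*log2(p) - (1-p)*log2(1-p) = -0.0906*log2(0.0906) - 0.9094*log2(0.9094) = 0.313870 + 0.124600 = 0.4385. C = 1 - H(p) = 1 - 0.4385 = 0.5615

0.5615 bits


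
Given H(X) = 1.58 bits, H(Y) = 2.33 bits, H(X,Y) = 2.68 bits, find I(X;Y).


I(X;Y) = H(X) + H(Y) - H(X,Y) = 1.58 + 2.33 - 2.68 = 1.23

1.23 bits


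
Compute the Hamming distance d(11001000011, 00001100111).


Count differing positions: ^ ^ . . . ^ . . ^ . . = 4 differences

4


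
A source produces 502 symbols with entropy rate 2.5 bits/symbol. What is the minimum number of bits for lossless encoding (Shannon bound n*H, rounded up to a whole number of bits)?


Minimum bits >= n * H = 502 * 2.5 = 1255.0, rounded up to a whole number of bits = 1255

1255 bits


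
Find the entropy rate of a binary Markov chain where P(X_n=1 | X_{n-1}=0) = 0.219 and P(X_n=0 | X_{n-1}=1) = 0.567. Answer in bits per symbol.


Stationary distribution: pi_0 = p10/(p01+p10) = 0.7214, pi_1 = 0.2786. Entropy rate H' = pi_0*H(p01) + pi_1*H(p10) = 0.7214*0.7583 + 0.2786*0.987 = 0.8221

0.8221 bits/symbol


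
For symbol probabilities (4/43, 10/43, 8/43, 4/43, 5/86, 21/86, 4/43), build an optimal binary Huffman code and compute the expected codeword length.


Huffman construction (repeatedly merge the two least-probable nodes; each merge adds 1 bit to every symbol beneath it): 5/86 + 4/43 = 13/86; 4/43 + 4/43 = 8/43; 13/86 + 8/43 = 29/86; 8/43 + 10/43 = 18/43; 21/86 + 29/86 = 25/43; 18/43 + 25/43 = 1. Resulting codeword lengths (in the order the probabilities were given): (4, 2, 3, 3, 4, 2, 3). L_avg = sum(p_i * l_i) = 4/43*4 + 10/43*2 + 8/43*3 + 4/43*3 + 5/86*4 + 21/86*2 + 4/43*3 = 115/43 = 2.6744

2.6744 bits


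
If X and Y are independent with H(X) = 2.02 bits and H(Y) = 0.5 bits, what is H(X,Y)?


For independent variables, H(X,Y) = H(X) + H(Y) = 2.02 + 0.5 = 2.52

2.52 bits


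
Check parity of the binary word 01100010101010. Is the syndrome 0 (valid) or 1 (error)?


Syndrome = XOR of all bits = 0 XOR 1 XOR 1 XOR 0 XOR 0 XOR 0 XOR 1 XOR 0 XOR 1 XOR 0 XOR 1 XOR 0 XOR 1 XOR 0 = 0

0


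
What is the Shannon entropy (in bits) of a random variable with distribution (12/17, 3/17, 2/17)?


H = -sum(p_i * log2(p_i)). Terms: -(12/17)*log2(12/17) = 0.354706; -(3/17)*log2(3/17) = 0.441618; -(2/17)*log2(2/17) = 0.363231. H = 0.354706 + 0.441618 + 0.363231 = 1.1596

1.1596 bits


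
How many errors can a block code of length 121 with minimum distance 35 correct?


Correction capability = floor((d-1)/2) = floor((35-1)/2) = 17

17 errors


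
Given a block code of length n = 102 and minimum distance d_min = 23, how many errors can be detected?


Detection capability = d_min - 1 = 23 - 1 = 22

22 errors


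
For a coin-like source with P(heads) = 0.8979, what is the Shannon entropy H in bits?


H = -p*log2(p) - (1-p)*log2(1-p). -0.8979*log2(0.8979) = 0.139510; -0.1021*log2(0.1021) = 0.336108. H = 0.139510 + 0.336108 = 0.4756

0.4756 bits


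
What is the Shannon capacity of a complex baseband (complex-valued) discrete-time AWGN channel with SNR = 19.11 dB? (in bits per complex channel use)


SNR_linear = 10^(19.11/10) = 81.4704; C = log2(1 + SNR_linear) = log2(1 + 81.4704) = 6.3658

6.3658 bits/channel use


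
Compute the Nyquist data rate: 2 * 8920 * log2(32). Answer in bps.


Rate = 2 * B * log2(M) = 2 * 8920 * 5.0 = 89200.0

89200.0 bps


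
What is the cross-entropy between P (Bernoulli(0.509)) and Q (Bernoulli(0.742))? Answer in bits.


H(P,Q) = -p*log2(q) - (1-p)*log2(1-q). -0.509*log2(0.742) = 0.219129; -0.491*log2(0.258) = 0.959688. H(P,Q) = 0.219129 + 0.959688 = 1.1788

1.1788 bits


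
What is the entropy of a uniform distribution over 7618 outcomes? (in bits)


H = log2(n) = log2(7618) = 12.8952

12.8952 bits


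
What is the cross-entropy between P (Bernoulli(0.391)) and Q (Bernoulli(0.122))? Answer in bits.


H(P,Q) = -p*log2(q) - (1-p)*log2(1-q). -0.391*log2(0.122) = 1.186703; -0.609*log2(0.878) = 0.114314. H(P,Q) = 1.186703 + 0.114314 = 1.301

1.301 bits


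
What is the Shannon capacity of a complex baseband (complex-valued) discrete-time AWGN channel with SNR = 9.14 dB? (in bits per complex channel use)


SNR_linear = 10^(9.14/10) = 8.2035; C = log2(1 + SNR_linear) = log2(1 + 8.2035) = 3.2022

3.2022 bits/channel use


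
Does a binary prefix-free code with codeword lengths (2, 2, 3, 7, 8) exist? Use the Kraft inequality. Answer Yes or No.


Kraft sum = sum(2^(-l_i)) = 0.6367, need <= 1. Result: satisfied (a binary prefix-free code with these lengths exists)

Yes


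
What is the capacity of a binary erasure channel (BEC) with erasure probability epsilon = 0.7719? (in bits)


C = 1 - epsilon = 1 - 0.7719 = 0.2281

0.2281 bits


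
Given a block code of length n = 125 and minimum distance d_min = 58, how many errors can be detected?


Detection capability = d_min - 1 = 58 - 1 = 57

57 errors


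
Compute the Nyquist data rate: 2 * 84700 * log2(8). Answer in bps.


Rate = 2 * B * log2(M) = 2 * 84700 * 3.0 = 508200.0

508200.0 bps


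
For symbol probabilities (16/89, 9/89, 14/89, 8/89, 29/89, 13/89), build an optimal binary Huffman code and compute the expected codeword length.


Huffman construction (repeatedly merge the two least-probable nodes; each merge adds 1 bit to every symbol beneath it): 8/89 + 9/89 = 17/89; 13/89 + 14/89 = 27/89; 16/89 + 17/89 = 33/89; 27/89 + 29/89 = 56/89; 33/89 + 56/89 = 1. Resulting codeword lengths (in the order the probabilities were given): (2, 3, 3, 3, 2, 3). L_avg = sum(p_i * l_i) = 16/89*2 + 9/89*3 + 14/89*3 + 8/89*3 + 29/89*2 + 13/89*3 = 222/89 = 2.4944

2.4944 bits


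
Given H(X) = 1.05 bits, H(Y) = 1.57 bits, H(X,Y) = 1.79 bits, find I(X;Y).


I(X;Y) = H(X) + H(Y) - H(X,Y) = 1.05 + 1.57 - 1.79 = 0.83

0.83 bits


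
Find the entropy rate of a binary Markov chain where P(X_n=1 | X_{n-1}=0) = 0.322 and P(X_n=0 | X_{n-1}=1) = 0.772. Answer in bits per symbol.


Stationary distribution: pi_0 = p10/(p01+p10) = 0.7057, pi_1 = 0.2943. Entropy rate H' = pi_0*H(p01) + pi_1*H(p10) = 0.7057*0.9065 + 0.2943*0.7745 = 0.8677

0.8677 bits/symbol


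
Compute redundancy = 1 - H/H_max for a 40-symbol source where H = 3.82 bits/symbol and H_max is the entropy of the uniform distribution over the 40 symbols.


H_max = log2(K) = log2(40) = 5.3219 bits/symbol. Redundancy = 1 - H/H_max = 1 - 3.82/5.3219 = 1 - 0.7178 = 0.2822

0.2822


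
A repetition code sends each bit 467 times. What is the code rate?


Rate = k/n = 1/467

1/467


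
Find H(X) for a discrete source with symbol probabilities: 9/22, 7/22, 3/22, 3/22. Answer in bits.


H = -sum(p_i * log2(p_i)). Terms: -(9/22)*log2(9/22) = 0.527525; -(7/22)*log2(7/22) = 0.525661; -(3/22)*log2(3/22) = 0.391973; -(3/22)*log2(3/22) = 0.391973. H = 0.527525 + 0.525661 + 0.391973 + 0.391973 = 1.8371

1.8371 bits


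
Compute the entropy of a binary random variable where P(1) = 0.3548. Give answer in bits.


H = -p*log2(p) - (1-p)*log2(1-p). -0.3548*log2(0.3548) = 0.530398; -0.6452*log2(0.6452) = 0.407884. H = 0.530398 + 0.407884 = 0.9383

0.9383 bits


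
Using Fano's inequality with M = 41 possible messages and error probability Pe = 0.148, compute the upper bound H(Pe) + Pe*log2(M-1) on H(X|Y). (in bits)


H(Pe) = -Pe*log2(Pe) - (1-Pe)*log2(1-Pe) = -0.148*log2(0.148) - 0.852*log2(0.852) = 0.407937 + 0.196876 = 0.6048. Pe*log2(M-1) = 0.148*log2(40) = 0.787645. Bound = H(Pe) + Pe*log2(M-1) = 0.407937 + 0.196876 + 0.787645 = 1.3925

1.3925 bits


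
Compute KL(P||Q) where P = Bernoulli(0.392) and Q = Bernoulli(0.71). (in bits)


KL = p*log2(p/q) + (1-p)*log2((1-p)/(1-q)) = 0.392*log2(0.392/0.71) + 0.608*log2(0.608/0.29) = 0.3134

0.3134 bits


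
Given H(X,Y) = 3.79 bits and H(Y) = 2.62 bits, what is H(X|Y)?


H(X|Y) = H(X,Y) - H(Y) = 3.79 - 2.62 = 1.17

1.17 bits


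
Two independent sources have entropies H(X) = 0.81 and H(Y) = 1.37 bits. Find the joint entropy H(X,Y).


For independent variables, H(X,Y) = H(X) + H(Y) = 0.81 + 1.37 = 2.18

2.18 bits


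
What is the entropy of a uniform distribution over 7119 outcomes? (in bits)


H = log2(n) = log2(7119) = 12.7975

12.7975 bits


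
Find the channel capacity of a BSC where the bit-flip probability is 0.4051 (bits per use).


H(p) = -p*log2(p) - (1-p)*log2(1-p) = -0.4051*log2(0.4051) - 0.5949*log2(0.5949) = 0.528109 + 0.445747 = 0.9739. C = 1 - H(p) = 1 - 0.9739 = 0.0261

0.0261 bits


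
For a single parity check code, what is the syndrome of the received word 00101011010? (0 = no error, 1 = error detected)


Syndrome = XOR of all bits = 0 XOR 0 XOR 1 XOR 0 XOR 1 XOR 0 XOR 1 XOR 1 XOR 0 XOR 1 XOR 0 = 1

1


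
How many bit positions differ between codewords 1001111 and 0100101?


Count differing positions: ^ ^ . ^ . ^ . = 4 differences

4


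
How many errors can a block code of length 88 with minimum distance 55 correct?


Correction capability = floor((d-1)/2) = floor((55-1)/2) = 27

27 errors


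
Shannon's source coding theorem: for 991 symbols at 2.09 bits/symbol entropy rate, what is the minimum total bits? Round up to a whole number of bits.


Minimum bits >= n * H = 991 * 2.09 = 2071.19, rounded up to a whole number of bits = 2072

2072 bits


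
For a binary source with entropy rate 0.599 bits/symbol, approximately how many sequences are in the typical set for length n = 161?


log2|A_typical| = nH = 161 * 0.599 = 96.439, so |A_typical| ~ 2^96.439 = 1.074e+29

1.074e+29


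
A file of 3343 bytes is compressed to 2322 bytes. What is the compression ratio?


Ratio = original / compressed = 3343 / 2322 = 1.4397

1.4397


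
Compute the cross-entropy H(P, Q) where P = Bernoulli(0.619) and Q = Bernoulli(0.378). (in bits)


H(P,Q) = -p*log2(q) - (1-p)*log2(1-q). -0.619*log2(0.378) = 0.868792; -0.381*log2(0.622) = 0.260990. H(P,Q) = 0.868792 + 0.260990 = 1.1298

1.1298 bits


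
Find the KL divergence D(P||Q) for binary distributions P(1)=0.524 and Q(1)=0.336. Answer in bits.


KL = p*log2(p/q) + (1-p)*log2((1-p)/(1-q)) = 0.524*log2(0.524/0.336) + 0.476*log2(0.476/0.664) = 0.1074

0.1074 bits


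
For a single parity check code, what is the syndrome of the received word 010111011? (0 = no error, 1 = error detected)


Syndrome = XOR of all bits = 0 XOR 1 XOR 0 XOR 1 XOR 1 XOR 1 XOR 0 XOR 1 XOR 1 = 0

0


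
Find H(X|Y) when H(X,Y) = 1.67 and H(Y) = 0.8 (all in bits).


H(X|Y) = H(X,Y) - H(Y) = 1.67 - 0.8 = 0.87

0.87 bits


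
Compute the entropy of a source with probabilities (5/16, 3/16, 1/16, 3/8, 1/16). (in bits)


H = -sum(p_i * log2(p_i)). Terms: -(5/16)*log2(5/16) = 0.524397; -(3/16)*log2(3/16) = 0.452820; -(1/16)*log2(1/16) = 0.250000; -(3/8)*log2(3/8) = 0.530639; -(1/16)*log2(1/16) = 0.250000. H = 0.524397 + 0.452820 + 0.250000 + 0.530639 + 0.250000 = 2.0079

2.0079 bits


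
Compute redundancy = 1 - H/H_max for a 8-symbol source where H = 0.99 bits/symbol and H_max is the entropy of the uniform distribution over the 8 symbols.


H_max = log2(K) = log2(8) = 3.0 bits/symbol. Redundancy = 1 - H/H_max = 1 - 0.99/3.0 = 1 - 0.33 = 0.67

0.67


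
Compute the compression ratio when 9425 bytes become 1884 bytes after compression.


Ratio = original / compressed = 9425 / 1884 = 5.0027

5.0027


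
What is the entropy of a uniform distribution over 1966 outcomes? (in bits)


H = log2(n) = log2(1966) = 10.941

10.941 bits


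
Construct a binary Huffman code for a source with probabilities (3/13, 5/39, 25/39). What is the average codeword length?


Huffman construction (repeatedly merge the two least-probable nodes; each merge adds 1 bit to every symbol beneath it): 5/39 + 3/13 = 14/39; 14/39 + 25/39 = 1. Resulting codeword lengths (in the order the probabilities were given): (2, 2, 1). L_avg = sum(p_i * l_i) = 3/13*2 + 5/39*2 + 25/39*1 = 53/39 = 1.359

1.359 bits


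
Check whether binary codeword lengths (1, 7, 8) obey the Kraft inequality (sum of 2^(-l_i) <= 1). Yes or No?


Kraft sum = sum(2^(-l_i)) = 0.5117, need <= 1. Result: satisfied (a binary prefix-free code with these lengths exists)

Yes


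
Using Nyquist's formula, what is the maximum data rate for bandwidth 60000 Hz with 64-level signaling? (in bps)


Rate = 2 * B * log2(M) = 2 * 60000 * 6.0 = 720000.0

720000.0 bps


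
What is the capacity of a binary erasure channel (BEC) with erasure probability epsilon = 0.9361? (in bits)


C = 1 - epsilon = 1 - 0.9361 = 0.0639

0.0639 bits


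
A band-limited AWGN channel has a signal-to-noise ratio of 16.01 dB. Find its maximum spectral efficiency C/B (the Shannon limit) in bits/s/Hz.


SNR_linear = 10^(16.01/10) = 39.9025; C/B = log2(1 + SNR_linear) = log2(1 + 39.9025) = 5.3541

5.3541 bits/s/Hz


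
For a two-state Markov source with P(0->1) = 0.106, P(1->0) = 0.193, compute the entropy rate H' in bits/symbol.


Stationary distribution: pi_0 = p10/(p01+p10) = 0.6455, pi_1 = 0.3545. Entropy rate H' = pi_0*H(p01) + pi_1*H(p10) = 0.6455*0.4877 + 0.3545*0.7077 = 0.5657

0.5657 bits/symbol


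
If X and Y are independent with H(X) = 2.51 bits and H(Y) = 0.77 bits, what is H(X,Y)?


For independent variables, H(X,Y) = H(X) + H(Y) = 2.51 + 0.77 = 3.28

3.28 bits


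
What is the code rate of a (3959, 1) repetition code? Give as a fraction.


Rate = k/n = 1/3959

1/3959


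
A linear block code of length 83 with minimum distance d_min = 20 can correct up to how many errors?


Correction capability = floor((d-1)/2) = floor((20-1)/2) = 9

9 errors


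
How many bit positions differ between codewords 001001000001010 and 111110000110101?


Count differing positions: ^ ^ . ^ ^ ^ . . . ^ ^ ^ ^ ^ ^ = 11 differences

11


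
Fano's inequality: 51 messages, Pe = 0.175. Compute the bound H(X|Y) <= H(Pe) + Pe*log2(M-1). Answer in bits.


H(Pe) = -Pe*log2(Pe) - (1-Pe)*log2(1-Pe) = -0.175*log2(0.175) - 0.825*log2(0.825) = 0.440050 + 0.228966 = 0.669. Pe*log2(M-1) = 0.175*log2(50) = 0.987675. Bound = H(Pe) + Pe*log2(M-1) = 0.440050 + 0.228966 + 0.987675 = 1.6567

1.6567 bits


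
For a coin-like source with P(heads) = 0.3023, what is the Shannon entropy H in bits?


H = -p*log2(p) - (1-p)*log2(1-p). -0.3023*log2(0.3023) = 0.521754; -0.6977*log2(0.6977) = 0.362330. H = 0.521754 + 0.362330 = 0.8841

0.8841 bits


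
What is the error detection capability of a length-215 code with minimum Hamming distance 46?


Detection capability = d_min - 1 = 46 - 1 = 45

45 errors


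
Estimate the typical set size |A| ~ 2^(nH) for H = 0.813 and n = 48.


log2|A_typical| = nH = 48 * 0.813 = 39.024, so |A_typical| ~ 2^39.024 = 5.590e+11

5.590e+11


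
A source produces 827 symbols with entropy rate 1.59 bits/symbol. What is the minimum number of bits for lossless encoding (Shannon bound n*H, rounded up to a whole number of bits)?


Minimum bits >= n * H = 827 * 1.59 = 1314.93, rounded up to a whole number of bits = 1315

1315 bits


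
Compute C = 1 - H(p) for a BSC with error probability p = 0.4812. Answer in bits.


H(p) = -p*log2(p) - (1-p)*log2(1-p) = -0.4812*log2(0.4812) - 0.5188*log2(0.5188) = 0.507806 + 0.491174 = 0.999. C = 1 - H(p) = 1 - 0.999 = 0.001

0.001 bits


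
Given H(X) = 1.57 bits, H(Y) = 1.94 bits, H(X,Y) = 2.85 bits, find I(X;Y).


I(X;Y) = H(X) + H(Y) - H(X,Y) = 1.57 + 1.94 - 2.85 = 0.66

0.66 bits


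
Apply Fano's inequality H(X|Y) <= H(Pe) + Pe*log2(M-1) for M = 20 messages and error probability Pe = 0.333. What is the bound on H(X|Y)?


H(Pe) = -Pe*log2(Pe) - (1-Pe)*log2(1-Pe) = -0.333*log2(0.333) - 0.667*log2(0.667) = 0.528273 + 0.389689 = 0.918. Pe*log2(M-1) = 0.333*log2(19) = 1.414560. Bound = H(Pe) + Pe*log2(M-1) = 0.528273 + 0.389689 + 1.414560 = 2.3325

2.3325 bits


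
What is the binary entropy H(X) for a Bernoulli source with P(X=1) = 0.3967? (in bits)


H = -p*log2(p) - (1-p)*log2(1-p). -0.3967*log2(0.3967) = 0.529150; -0.6033*log2(0.6033) = 0.439837. H = 0.529150 + 0.439837 = 0.969

0.969 bits


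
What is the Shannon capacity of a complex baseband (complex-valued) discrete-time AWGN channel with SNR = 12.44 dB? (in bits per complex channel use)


SNR_linear = 10^(12.44/10) = 17.5388; C = log2(1 + SNR_linear) = log2(1 + 17.5388) = 4.2125

4.2125 bits/channel use


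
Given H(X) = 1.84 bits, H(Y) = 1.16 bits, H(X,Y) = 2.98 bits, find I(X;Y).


I(X;Y) = H(X) + H(Y) - H(X,Y) = 1.84 + 1.16 - 2.98 = 0.02

0.02 bits


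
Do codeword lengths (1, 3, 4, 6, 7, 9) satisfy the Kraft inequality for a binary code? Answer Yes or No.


Kraft sum = sum(2^(-l_i)) = 0.7129, need <= 1. Result: satisfied (a binary prefix-free code with these lengths exists)

Yes


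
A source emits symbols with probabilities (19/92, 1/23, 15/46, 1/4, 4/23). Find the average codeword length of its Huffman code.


Huffman construction (repeatedly merge the two least-probable nodes; each merge adds 1 bit to every symbol beneath it): 1/23 + 4/23 = 5/23; 19/92 + 5/23 = 39/92; 1/4 + 15/46 = 53/92; 39/92 + 53/92 = 1. Resulting codeword lengths (in the order the probabilities were given): (2, 3, 2, 2, 3). L_avg = sum(p_i * l_i) = 19/92*2 + 1/23*3 + 15/46*2 + 1/4*2 + 4/23*3 = 51/23 = 2.2174

2.2174 bits


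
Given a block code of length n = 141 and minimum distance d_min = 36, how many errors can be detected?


Detection capability = d_min - 1 = 36 - 1 = 35

35 errors


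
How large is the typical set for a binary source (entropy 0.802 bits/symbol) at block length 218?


log2|A_typical| = nH = 218 * 0.802 = 174.836, so |A_typical| ~ 2^174.836 = 4.274e+52

4.274e+52


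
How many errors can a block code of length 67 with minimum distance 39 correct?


Correction capability = floor((d-1)/2) = floor((39-1)/2) = 19

19 errors


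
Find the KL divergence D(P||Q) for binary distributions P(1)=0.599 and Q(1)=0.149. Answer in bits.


KL = p*log2(p/q) + (1-p)*log2((1-p)/(1-q)) = 0.599*log2(0.599/0.149) + 0.401*log2(0.401/0.851) = 0.767

0.767 bits


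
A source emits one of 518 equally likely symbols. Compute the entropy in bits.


H = log2(n) = log2(518) = 9.0168

9.0168 bits


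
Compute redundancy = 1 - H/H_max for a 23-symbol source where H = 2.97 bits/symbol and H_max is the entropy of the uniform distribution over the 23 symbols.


H_max = log2(K) = log2(23) = 4.5236 bits/symbol. Redundancy = 1 - H/H_max = 1 - 2.97/4.5236 = 1 - 0.6566 = 0.3434

0.3434


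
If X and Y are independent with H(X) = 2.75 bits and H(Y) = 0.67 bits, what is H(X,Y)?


For independent variables, H(X,Y) = H(X) + H(Y) = 2.75 + 0.67 = 3.42

3.42 bits


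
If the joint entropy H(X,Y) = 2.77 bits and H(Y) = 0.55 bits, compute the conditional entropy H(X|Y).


H(X|Y) = H(X,Y) - H(Y) = 2.77 - 0.55 = 2.22

2.22 bits


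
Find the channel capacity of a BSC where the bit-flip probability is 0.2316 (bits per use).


H(p) = -p*log2(p) - (1-p)*log2(1-p) = -0.2316*log2(0.2316) - 0.7684*log2(0.7684) = 0.488744 + 0.292046 = 0.7808. C = 1 - H(p) = 1 - 0.7808 = 0.2192

0.2192 bits


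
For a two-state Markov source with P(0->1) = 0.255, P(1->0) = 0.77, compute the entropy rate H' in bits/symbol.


Stationary distribution: pi_0 = p10/(p01+p10) = 0.7512, pi_1 = 0.2488. Entropy rate H' = pi_0*H(p01) + pi_1*H(p10) = 0.7512*0.8191 + 0.2488*0.778 = 0.8089

0.8089 bits/symbol


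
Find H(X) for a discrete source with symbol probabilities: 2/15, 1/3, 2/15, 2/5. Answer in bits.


H = -sum(p_i * log2(p_i)). Terms: -(2/15)*log2(2/15) = 0.387585; -(1/3)*log2(1/3) = 0.528321; -(2/15)*log2(2/15) = 0.387585; -(2/5)*log2(2/5) = 0.528771. H = 0.387585 + 0.528321 + 0.387585 + 0.528771 = 1.8323

1.8323 bits


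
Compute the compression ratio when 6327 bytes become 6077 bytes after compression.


Ratio = original / compressed = 6327 / 6077 = 1.0411

1.0411


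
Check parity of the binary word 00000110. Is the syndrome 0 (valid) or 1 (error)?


Syndrome = XOR of all bits = 0 XOR 0 XOR 0 XOR 0 XOR 0 XOR 1 XOR 1 XOR 0 = 0

0


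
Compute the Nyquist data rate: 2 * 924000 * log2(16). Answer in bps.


Rate = 2 * B * log2(M) = 2 * 924000 * 4.0 = 7392000.0

7392000.0 bps


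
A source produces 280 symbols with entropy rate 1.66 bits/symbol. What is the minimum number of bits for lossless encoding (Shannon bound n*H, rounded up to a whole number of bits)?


Minimum bits >= n * H = 280 * 1.66 = 464.8, rounded up to a whole number of bits = 465

465 bits


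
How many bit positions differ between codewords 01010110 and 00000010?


Count differing positions: . ^ . ^ . ^ . . = 3 differences

3


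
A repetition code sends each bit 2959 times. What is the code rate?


Rate = k/n = 1/2959

1/2959


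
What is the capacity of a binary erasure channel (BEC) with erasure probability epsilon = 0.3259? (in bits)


C = 1 - epsilon = 1 - 0.3259 = 0.6741

0.6741 bits


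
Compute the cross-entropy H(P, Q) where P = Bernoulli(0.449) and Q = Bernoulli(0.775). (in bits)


H(P,Q) = -p*log2(q) - (1-p)*log2(1-q). -0.449*log2(0.775) = 0.165112; -0.551*log2(0.225) = 1.185754. H(P,Q) = 0.165112 + 1.185754 = 1.3509

1.3509 bits


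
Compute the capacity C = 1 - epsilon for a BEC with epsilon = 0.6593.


C = 1 - epsilon = 1 - 0.6593 = 0.3407

0.3407 bits


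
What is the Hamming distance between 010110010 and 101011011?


Count differing positions: ^ ^ ^ ^ . ^ . . ^ = 6 differences

6


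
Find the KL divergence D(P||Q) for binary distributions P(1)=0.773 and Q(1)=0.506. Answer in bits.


KL = p*log2(p/q) + (1-p)*log2((1-p)/(1-q)) = 0.773*log2(0.773/0.506) + 0.227*log2(0.227/0.494) = 0.2179

0.2179 bits


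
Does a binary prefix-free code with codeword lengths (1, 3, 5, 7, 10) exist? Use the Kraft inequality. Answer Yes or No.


Kraft sum = sum(2^(-l_i)) = 0.665, need <= 1. Result: satisfied (a binary prefix-free code with these lengths exists)

Yes


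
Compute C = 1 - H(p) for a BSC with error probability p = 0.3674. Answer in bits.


H(p) = -p*log2(p) - (1-p)*log2(1-p) = -0.3674*log2(0.3674) - 0.6326*log2(0.6326) = 0.530737 + 0.417917 = 0.9487. C = 1 - H(p) = 1 - 0.9487 = 0.0513

0.0513 bits


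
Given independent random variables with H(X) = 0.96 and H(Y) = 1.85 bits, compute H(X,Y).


For independent variables, H(X,Y) = H(X) + H(Y) = 0.96 + 1.85 = 2.81

2.81 bits


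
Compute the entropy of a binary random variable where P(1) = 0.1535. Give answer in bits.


H = -p*log2(p) - (1-p)*log2(1-p). -0.1535*log2(0.1535) = 0.415016; -0.8465*log2(0.8465) = 0.203514. H = 0.415016 + 0.203514 = 0.6185

0.6185 bits


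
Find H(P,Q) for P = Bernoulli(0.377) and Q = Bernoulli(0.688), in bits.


H(P,Q) = -p*log2(q) - (1-p)*log2(1-q). -0.377*log2(0.688) = 0.203399; -0.623*log2(0.312) = 1.046878. H(P,Q) = 0.203399 + 1.046878 = 1.2503

1.2503 bits


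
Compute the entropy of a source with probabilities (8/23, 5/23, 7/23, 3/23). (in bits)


H = -sum(p_i * log2(p_i)). Terms: -(8/23)*log2(8/23) = 0.529935; -(5/23)*log2(5/23) = 0.478616; -(7/23)*log2(7/23) = 0.522324; -(3/23)*log2(3/23) = 0.383296. H = 0.529935 + 0.478616 + 0.522324 + 0.383296 = 1.9142

1.9142 bits


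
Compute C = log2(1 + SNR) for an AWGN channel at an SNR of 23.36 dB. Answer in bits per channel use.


SNR_linear = 10^(23.36/10) = 216.7704; C = log2(1 + SNR_linear) = log2(1 + 216.7704) = 7.7667

7.7667 bits/channel use


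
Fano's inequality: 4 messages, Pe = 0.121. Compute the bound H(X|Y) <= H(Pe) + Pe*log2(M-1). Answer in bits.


H(Pe) = -Pe*log2(Pe) - (1-Pe)*log2(1-Pe) = -0.121*log2(0.121) - 0.879*log2(0.879) = 0.368677 + 0.163551 = 0.5322. Pe*log2(M-1) = 0.121*log2(3) = 0.191780. Bound = H(Pe) + Pe*log2(M-1) = 0.368677 + 0.163551 + 0.191780 = 0.724

0.724 bits


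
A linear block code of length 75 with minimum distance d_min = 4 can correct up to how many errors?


Correction capability = floor((d-1)/2) = floor((4-1)/2) = 1

1 errors


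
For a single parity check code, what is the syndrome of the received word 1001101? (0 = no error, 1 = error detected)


Syndrome = XOR of all bits = 1 XOR 0 XOR 0 XOR 1 XOR 1 XOR 0 XOR 1 = 0

0


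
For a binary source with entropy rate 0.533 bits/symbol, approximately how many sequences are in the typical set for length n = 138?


log2|A_typical| = nH = 138 * 0.533 = 73.554, so |A_typical| ~ 2^73.554 = 1.387e+22

1.387e+22


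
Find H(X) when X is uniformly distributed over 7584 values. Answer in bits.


H = log2(n) = log2(7584) = 12.8887

12.8887 bits


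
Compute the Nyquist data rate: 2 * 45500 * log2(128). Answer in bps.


Rate = 2 * B * log2(M) = 2 * 45500 * 7.0 = 637000.0

637000.0 bps


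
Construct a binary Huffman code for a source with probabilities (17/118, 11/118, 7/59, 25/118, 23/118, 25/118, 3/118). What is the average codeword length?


Huffman construction (repeatedly merge the two least-probable nodes; each merge adds 1 bit to every symbol beneath it): 3/118 + 11/118 = 7/59; 7/59 + 7/59 = 14/59; 17/118 + 23/118 = 20/59; 25/118 + 25/118 = 25/59; 14/59 + 20/59 = 34/59; 25/59 + 34/59 = 1. Resulting codeword lengths (in the order the probabilities were given): (3, 4, 3, 2, 3, 2, 4). L_avg = sum(p_i * l_i) = 17/118*3 + 11/118*4 + 7/59*3 + 25/118*2 + 23/118*3 + 25/118*2 + 3/118*4 = 159/59 = 2.6949

2.6949 bits


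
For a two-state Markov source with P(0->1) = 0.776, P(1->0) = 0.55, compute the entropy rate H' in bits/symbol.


Stationary distribution: pi_0 = p10/(p01+p10) = 0.4148, pi_1 = 0.5852. Entropy rate H' = pi_0*H(p01) + pi_1*H(p10) = 0.4148*0.7674 + 0.5852*0.9928 = 0.8993

0.8993 bits/symbol


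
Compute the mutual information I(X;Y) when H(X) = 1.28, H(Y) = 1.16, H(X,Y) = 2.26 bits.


I(X;Y) = H(X) + H(Y) - H(X,Y) = 1.28 + 1.16 - 2.26 = 0.18

0.18 bits


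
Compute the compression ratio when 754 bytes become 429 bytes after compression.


Ratio = original / compressed = 754 / 429 = 1.7576

1.7576


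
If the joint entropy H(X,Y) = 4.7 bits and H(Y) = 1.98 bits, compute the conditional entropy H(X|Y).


H(X|Y) = H(X,Y) - H(Y) = 4.7 - 1.98 = 2.72

2.72 bits


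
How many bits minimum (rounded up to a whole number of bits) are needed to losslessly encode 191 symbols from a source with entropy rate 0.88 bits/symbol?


Minimum bits >= n * H = 191 * 0.88 = 168.08, rounded up to a whole number of bits = 169

169 bits


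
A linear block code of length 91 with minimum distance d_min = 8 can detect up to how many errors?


Detection capability = d_min - 1 = 8 - 1 = 7

7 errors


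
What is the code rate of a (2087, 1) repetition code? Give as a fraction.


Rate = k/n = 1/2087

1/2087


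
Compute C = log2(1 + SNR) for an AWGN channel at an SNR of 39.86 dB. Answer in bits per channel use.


SNR_linear = 10^(39.86/10) = 9682.7786; C = log2(1 + SNR_linear) = log2(1 + 9682.7786) = 13.2414

13.2414 bits/channel use


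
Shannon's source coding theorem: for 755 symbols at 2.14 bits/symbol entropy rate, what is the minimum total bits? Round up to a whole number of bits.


Minimum bits >= n * H = 755 * 2.14 = 1615.7, rounded up to a whole number of bits = 1616

1616 bits


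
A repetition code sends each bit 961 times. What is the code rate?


Rate = k/n = 1/961

1/961


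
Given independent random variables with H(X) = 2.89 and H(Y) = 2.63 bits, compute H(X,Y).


For independent variables, H(X,Y) = H(X) + H(Y) = 2.89 + 2.63 = 5.52

5.52 bits


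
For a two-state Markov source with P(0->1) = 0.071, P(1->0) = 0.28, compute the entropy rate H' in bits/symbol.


Stationary distribution: pi_0 = p10/(p01+p10) = 0.7977, pi_1 = 0.2023. Entropy rate H' = pi_0*H(p01) + pi_1*H(p10) = 0.7977*0.3696 + 0.2023*0.8555 = 0.4679

0.4679 bits/symbol


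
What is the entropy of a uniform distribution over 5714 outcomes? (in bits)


H = log2(n) = log2(5714) = 12.4803

12.4803 bits


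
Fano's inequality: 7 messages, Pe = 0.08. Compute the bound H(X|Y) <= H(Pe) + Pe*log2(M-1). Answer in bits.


H(Pe) = -Pe*log2(Pe) - (1-Pe)*log2(1-Pe) = -0.08*log2(0.08) - 0.92*log2(0.92) = 0.291508 + 0.110671 = 0.4022. Pe*log2(M-1) = 0.08*log2(6) = 0.206797. Bound = H(Pe) + Pe*log2(M-1) = 0.291508 + 0.110671 + 0.206797 = 0.609

0.609 bits


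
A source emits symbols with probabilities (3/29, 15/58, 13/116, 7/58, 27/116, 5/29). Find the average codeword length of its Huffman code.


Huffman construction (repeatedly merge the two least-probable nodes; each merge adds 1 bit to every symbol beneath it): 3/29 + 13/116 = 25/116; 7/58 + 5/29 = 17/58; 25/116 + 27/116 = 13/29; 15/58 + 17/58 = 16/29; 13/29 + 16/29 = 1. Resulting codeword lengths (in the order the probabilities were given): (3, 2, 3, 3, 2, 3). L_avg = sum(p_i * l_i) = 3/29*3 + 15/58*2 + 13/116*3 + 7/58*3 + 27/116*2 + 5/29*3 = 291/116 = 2.5086

2.5086 bits


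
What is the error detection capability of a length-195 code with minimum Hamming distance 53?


Detection capability = d_min - 1 = 53 - 1 = 52

52 errors


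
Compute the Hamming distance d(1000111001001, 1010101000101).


Count differing positions: . . ^ . . ^ . . . ^ ^ . . = 4 differences

4


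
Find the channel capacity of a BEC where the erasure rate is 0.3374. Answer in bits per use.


C = 1 - epsilon = 1 - 0.3374 = 0.6626

0.6626 bits
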